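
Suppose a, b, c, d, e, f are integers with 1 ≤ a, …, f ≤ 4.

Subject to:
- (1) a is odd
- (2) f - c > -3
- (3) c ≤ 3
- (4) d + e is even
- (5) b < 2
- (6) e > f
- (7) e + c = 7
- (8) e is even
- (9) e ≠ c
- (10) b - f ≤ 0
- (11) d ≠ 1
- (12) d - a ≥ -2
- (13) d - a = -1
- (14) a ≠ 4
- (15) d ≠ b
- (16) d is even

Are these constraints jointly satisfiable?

Setting (a, b, c, d, e, f) = (3, 1, 3, 2, 4, 3) satisfies everything: constraint 2: f - c = 0; constraint 7: e + c = 7, and the others follow.

Satisfiable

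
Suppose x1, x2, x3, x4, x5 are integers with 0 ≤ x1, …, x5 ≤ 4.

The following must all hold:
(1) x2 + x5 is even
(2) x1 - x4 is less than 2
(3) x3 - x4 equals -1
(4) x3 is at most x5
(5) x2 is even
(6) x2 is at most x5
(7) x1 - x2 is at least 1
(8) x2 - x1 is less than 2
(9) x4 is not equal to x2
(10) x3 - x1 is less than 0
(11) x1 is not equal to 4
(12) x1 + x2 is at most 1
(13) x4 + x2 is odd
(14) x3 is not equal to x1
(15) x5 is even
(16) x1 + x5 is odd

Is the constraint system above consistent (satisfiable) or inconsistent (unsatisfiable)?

Setting (x1, x2, x3, x4, x5) = (1, 0, 0, 1, 0) satisfies everything: constraint 2: x1 - x4 = 0; constraint 3: x3 - x4 = -1, and the others follow.

Satisfiable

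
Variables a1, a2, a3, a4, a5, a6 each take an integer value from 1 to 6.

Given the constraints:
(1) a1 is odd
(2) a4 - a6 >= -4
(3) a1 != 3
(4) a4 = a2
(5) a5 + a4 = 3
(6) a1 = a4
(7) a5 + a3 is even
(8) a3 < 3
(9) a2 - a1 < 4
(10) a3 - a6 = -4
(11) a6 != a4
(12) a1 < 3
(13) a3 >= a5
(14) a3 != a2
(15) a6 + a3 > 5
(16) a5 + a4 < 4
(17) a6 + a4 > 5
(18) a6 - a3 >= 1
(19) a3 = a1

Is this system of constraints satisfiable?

Unsatisfiable

From constraints 4, 6, and 19, a3 = a1 = a4 = a2, so a3 = a2. But constraint 14 says a3 ≠ a2. Contradiction.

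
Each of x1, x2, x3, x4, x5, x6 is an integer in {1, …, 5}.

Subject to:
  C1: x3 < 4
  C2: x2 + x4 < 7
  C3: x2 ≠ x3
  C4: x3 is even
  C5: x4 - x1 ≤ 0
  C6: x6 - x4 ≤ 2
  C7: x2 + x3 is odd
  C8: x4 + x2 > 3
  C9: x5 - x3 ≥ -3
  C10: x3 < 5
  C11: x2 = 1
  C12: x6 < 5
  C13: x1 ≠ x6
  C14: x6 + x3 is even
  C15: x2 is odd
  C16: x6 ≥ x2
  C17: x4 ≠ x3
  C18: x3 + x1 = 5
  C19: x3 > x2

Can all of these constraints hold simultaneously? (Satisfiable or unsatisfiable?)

Try x1 = 3, x2 = 1, x3 = 2, x4 = 3, x5 = 2, x6 = 2.
Check constraint 2: x2 + x4 = 4; constraint 5: x4 - x1 = 0; constraint 6: x6 - x4 = -1. The remaining constraints are straightforward to verify.

Satisfiable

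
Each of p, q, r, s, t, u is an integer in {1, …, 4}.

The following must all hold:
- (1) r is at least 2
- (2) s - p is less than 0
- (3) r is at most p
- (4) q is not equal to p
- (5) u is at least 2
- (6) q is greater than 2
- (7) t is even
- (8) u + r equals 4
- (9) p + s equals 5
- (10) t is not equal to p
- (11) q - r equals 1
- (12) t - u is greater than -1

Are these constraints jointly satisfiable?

Satisfiable

Setting (p, q, r, s, t, u) = (4, 3, 2, 1, 2, 2) satisfies everything: constraint 2: s - p = -3; constraint 8: u + r = 4, and the others follow.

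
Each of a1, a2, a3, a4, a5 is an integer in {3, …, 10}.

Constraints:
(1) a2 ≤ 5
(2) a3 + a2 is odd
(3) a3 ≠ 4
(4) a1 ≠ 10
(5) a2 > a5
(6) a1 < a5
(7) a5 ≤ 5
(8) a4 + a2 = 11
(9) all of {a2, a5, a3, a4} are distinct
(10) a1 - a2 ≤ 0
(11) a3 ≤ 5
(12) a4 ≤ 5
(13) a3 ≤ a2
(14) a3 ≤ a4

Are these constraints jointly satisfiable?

Unsatisfiable

Constraints 1, 7, 11, and 12 confine each of a2, a5, a3, a4 to the 3 values {3, …, 5} (the domain already gives each ≥ 3).
Constraint 9 requires all 4 of them to be distinct, but only 3 values are available — impossible by the pigeonhole principle.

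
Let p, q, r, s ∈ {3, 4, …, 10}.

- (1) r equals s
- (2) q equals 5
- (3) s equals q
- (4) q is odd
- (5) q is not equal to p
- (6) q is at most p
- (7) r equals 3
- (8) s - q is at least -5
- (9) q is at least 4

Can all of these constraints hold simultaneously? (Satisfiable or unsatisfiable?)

Constraint 7 fixes r = 3 and constraint 2 fixes q = 5. Constraints 1 and 3 give r = s = q, so r = q. But 3 ≠ 5 — contradiction.

Unsatisfiable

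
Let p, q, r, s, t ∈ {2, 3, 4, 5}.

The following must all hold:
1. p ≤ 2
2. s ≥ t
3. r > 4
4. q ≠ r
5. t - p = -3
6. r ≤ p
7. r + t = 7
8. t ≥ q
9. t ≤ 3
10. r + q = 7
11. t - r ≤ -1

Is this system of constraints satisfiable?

From constraints 1 and 6: r ≤ p ≤ 2. From constraints 8 and 9: q ≤ t ≤ 3. Hence r + q ≤ 5. But constraint 10 requires r + q = 7, and 7 > 5. Contradiction.

Unsatisfiable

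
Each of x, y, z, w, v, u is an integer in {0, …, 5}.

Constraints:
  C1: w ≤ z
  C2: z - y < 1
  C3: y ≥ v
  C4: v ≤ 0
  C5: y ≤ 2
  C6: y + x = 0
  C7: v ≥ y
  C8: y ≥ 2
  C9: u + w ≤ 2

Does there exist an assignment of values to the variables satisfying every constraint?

From constraints 7 and 8: v ≥ y and y ≥ 2, so v ≥ 2. From constraint 4: v ≤ 0. But 0 < 2, so no value of v works.

Unsatisfiable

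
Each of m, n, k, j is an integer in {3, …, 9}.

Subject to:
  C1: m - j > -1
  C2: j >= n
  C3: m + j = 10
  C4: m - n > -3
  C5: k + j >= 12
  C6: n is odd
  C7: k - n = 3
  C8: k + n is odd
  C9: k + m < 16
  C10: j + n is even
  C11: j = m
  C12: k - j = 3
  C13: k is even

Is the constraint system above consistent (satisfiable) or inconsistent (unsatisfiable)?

Setting (m, n, k, j) = (5, 5, 8, 5) satisfies everything: constraint 1: m - j = 0; constraint 3: m + j = 10, and the others follow.

Satisfiable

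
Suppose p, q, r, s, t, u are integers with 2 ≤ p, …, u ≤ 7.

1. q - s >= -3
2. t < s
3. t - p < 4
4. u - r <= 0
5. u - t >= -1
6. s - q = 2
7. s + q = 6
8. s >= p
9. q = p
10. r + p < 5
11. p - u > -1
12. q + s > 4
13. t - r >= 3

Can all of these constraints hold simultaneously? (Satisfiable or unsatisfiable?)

Unsatisfiable

Constraints 4, 5, and 13 give r − u ≥ 0, u − t ≥ -1, t − r ≥ 3.
Adding all 3 inequalities: the left sides telescope to 0, and the right sides sum to 0 + (-1) + 3 = 2. So 0 ≥ 2, which is false.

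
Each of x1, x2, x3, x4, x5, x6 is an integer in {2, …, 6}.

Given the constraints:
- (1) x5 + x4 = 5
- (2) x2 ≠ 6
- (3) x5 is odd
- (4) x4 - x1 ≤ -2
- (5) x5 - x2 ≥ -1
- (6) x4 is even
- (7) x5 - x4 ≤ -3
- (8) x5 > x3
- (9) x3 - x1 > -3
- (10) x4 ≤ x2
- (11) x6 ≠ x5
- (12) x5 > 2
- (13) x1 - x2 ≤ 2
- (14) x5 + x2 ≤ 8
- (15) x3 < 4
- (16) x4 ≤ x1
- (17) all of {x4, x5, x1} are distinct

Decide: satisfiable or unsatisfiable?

Unsatisfiable

Constraints 4, 5, 7, and 13 give x5 − x2 ≥ -1, x2 − x1 ≥ -2, x1 − x4 ≥ 2, x4 − x5 ≥ 3.
Adding all 4 inequalities: the left sides telescope to 0, and the right sides sum to (-1) + (-2) + 2 + 3 = 2. So 0 ≥ 2, which is false.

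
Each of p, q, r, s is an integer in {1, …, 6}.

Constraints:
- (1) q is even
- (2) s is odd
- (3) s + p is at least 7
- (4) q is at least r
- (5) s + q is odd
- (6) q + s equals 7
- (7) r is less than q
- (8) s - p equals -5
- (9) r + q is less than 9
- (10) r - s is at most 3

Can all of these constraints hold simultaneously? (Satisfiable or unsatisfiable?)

One satisfying assignment is p = 6, q = 6, r = 2, s = 1.
For the less obvious constraints — constraint 3: s + p = 7; constraint 6: q + s = 7 — and the others hold by inspection.

Satisfiable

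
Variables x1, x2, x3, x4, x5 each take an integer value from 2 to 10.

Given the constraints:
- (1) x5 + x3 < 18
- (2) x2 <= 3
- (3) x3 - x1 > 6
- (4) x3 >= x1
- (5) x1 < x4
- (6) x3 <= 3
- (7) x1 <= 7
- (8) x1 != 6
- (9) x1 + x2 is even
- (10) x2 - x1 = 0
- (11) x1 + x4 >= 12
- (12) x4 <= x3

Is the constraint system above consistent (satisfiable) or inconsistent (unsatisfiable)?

Unsatisfiable

From constraint 7: x1 ≤ 7. From constraints 6 and 12: x4 ≤ x3 ≤ 3. Hence x1 + x4 ≤ 10. But constraint 11 requires x1 + x4 ≥ 12, and 12 > 10. Contradiction.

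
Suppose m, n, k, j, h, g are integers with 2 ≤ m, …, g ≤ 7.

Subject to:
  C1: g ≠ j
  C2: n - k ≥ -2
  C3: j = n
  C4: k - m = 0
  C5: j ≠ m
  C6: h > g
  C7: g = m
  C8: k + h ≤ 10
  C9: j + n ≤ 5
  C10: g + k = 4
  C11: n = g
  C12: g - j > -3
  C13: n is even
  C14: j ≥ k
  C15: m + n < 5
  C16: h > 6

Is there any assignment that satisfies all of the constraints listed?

From constraints 3, 7, and 11, j = n = g = m, so j = m. But constraint 5 says j ≠ m. Contradiction.

Unsatisfiable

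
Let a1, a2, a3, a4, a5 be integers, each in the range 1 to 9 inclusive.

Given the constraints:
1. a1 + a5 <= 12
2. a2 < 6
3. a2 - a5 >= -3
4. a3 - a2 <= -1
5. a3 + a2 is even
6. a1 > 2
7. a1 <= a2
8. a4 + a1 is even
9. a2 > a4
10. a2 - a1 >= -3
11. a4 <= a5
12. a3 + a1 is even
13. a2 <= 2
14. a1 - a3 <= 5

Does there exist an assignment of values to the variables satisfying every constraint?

From constraint 6: a1 ≥ 3. From constraints 7 and 13: a1 ≤ a2 and a2 ≤ 2, so a1 ≤ 2. But 2 < 3, so no value of a1 works.

Unsatisfiable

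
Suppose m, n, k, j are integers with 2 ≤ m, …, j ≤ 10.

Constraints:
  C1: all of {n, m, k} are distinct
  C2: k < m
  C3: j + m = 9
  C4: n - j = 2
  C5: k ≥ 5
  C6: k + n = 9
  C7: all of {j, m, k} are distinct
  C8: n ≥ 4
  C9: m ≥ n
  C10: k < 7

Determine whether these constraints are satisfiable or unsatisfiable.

Try m = 7, n = 4, k = 5, j = 2.
Check constraint 3: j + m = 9; constraint 4: n - j = 2; constraint 6: k + n = 9. The remaining constraints are straightforward to verify.

Satisfiable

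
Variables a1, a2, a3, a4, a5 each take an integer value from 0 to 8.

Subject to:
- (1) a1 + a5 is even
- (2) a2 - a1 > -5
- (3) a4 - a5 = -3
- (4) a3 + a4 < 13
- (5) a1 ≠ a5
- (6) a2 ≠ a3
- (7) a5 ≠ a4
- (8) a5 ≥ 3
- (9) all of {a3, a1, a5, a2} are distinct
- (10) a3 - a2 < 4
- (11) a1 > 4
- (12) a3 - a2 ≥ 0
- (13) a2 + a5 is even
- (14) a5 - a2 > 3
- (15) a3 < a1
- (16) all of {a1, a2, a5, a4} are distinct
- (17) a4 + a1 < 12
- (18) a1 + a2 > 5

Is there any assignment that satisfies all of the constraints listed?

Setting (a1, a2, a3, a4, a5) = (6, 2, 5, 5, 8) satisfies everything: constraint 2: a2 - a1 = -4; constraint 3: a4 - a5 = -3, and the others follow.

Satisfiable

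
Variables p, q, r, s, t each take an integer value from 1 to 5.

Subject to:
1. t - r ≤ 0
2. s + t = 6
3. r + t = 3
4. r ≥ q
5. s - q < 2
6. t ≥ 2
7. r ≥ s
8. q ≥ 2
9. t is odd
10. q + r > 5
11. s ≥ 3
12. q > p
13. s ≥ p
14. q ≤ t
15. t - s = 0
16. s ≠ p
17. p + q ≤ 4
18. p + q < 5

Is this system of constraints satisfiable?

From constraints 7 and 11: r ≥ s ≥ 3. From constraints 8 and 14: t ≥ q ≥ 2. Hence r + t ≥ 5. But constraint 3 requires r + t = 3, and 3 < 5. Contradiction.

Unsatisfiable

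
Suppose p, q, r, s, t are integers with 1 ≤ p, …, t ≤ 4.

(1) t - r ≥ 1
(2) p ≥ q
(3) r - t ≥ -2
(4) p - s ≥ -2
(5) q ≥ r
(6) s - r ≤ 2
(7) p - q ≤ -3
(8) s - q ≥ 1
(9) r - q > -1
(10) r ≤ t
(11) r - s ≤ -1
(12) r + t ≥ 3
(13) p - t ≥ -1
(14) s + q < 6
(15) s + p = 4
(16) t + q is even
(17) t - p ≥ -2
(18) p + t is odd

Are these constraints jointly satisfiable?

Unsatisfiable

Constraints 1, 6, 7, 8, and 13 give p − t ≥ -1, t − r ≥ 1, r − s ≥ -2, s − q ≥ 1, q − p ≥ 3.
Adding all 5 inequalities: the left sides telescope to 0, and the right sides sum to (-1) + 1 + (-2) + 1 + 3 = 2. So 0 ≥ 2, which is false.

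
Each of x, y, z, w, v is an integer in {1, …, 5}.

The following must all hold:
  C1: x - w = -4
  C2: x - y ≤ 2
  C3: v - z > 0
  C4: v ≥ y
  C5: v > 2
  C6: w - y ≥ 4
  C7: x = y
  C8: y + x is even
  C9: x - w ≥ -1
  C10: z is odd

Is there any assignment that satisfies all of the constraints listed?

Unsatisfiable

Constraints 2, 6, and 9 give y − x ≥ -2, x − w ≥ -1, w − y ≥ 4.
Adding all 3 inequalities: the left sides telescope to 0, and the right sides sum to (-2) + (-1) + 4 = 1. So 0 ≥ 1, which is false.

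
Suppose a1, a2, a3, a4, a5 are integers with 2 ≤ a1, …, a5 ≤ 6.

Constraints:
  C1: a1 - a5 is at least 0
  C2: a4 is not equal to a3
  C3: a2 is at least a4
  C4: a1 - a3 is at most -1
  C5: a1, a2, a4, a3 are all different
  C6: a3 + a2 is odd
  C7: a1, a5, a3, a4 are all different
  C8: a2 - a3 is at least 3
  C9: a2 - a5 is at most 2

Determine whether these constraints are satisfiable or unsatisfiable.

Constraints 1, 4, 8, and 9 give a3 − a1 ≥ 1, a1 − a5 ≥ 0, a5 − a2 ≥ -2, a2 − a3 ≥ 3.
Adding all 4 inequalities: the left sides telescope to 0, and the right sides sum to 1 + 0 + (-2) + 3 = 2. So 0 ≥ 2, which is false.

Unsatisfiable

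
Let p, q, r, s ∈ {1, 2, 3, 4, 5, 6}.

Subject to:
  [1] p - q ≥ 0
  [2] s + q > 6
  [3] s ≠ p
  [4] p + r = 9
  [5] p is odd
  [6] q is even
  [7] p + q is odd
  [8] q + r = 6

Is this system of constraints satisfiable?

Satisfiable

Try p = 5, q = 2, r = 4, s = 6.
Check constraint 1: p - q = 3; constraint 2: s + q = 8; constraint 4: p + r = 9. The remaining constraints are straightforward to verify.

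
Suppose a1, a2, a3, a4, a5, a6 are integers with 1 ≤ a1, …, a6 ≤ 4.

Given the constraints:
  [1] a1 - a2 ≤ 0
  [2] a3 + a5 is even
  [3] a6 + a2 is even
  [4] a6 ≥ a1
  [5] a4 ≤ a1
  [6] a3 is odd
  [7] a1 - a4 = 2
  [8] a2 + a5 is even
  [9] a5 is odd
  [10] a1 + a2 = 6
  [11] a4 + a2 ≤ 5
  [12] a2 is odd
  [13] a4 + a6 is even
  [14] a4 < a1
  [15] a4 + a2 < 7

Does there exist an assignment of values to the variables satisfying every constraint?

Satisfiable

Setting (a1, a2, a3, a4, a5, a6) = (3, 3, 3, 1, 3, 3) satisfies everything: constraint 1: a1 - a2 = 0; constraint 7: a1 - a4 = 2; constraint 10: a1 + a2 = 6, and the others follow.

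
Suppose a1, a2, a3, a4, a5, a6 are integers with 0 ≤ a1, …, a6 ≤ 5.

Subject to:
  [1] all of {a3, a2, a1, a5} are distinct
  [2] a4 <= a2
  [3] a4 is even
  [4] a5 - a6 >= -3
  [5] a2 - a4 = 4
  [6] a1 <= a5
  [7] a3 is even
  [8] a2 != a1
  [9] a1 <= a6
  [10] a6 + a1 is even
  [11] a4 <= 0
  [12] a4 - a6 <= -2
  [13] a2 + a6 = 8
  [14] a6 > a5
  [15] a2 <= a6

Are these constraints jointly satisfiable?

Satisfiable

Try a1 = 0, a2 = 4, a3 = 2, a4 = 0, a5 = 3, a6 = 4.
Check constraint 4: a5 - a6 = -1; constraint 5: a2 - a4 = 4. The remaining constraints are straightforward to verify.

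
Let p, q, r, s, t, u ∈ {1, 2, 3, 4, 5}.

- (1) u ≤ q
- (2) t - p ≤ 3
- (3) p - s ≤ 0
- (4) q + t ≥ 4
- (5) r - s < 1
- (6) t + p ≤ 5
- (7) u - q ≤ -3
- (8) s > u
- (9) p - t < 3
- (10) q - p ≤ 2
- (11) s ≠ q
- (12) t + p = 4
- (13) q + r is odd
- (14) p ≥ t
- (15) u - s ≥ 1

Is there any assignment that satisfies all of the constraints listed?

Unsatisfiable

Constraints 3, 7, 10, and 15 give p − q ≥ -2, q − u ≥ 3, u − s ≥ 1, s − p ≥ 0.
Adding all 4 inequalities: the left sides telescope to 0, and the right sides sum to (-2) + 3 + 1 + 0 = 2. So 0 ≥ 2, which is false.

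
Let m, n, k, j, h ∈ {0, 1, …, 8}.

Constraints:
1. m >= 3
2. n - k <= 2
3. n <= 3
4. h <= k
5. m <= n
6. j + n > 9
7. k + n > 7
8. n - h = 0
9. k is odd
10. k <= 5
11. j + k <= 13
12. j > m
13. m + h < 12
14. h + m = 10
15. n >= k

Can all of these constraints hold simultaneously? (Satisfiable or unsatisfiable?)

Unsatisfiable

From constraints 4 and 10: h ≤ k ≤ 5. From constraints 3 and 5: m ≤ n ≤ 3. Hence h + m ≤ 8. But constraint 14 requires h + m = 10, and 10 > 8. Contradiction.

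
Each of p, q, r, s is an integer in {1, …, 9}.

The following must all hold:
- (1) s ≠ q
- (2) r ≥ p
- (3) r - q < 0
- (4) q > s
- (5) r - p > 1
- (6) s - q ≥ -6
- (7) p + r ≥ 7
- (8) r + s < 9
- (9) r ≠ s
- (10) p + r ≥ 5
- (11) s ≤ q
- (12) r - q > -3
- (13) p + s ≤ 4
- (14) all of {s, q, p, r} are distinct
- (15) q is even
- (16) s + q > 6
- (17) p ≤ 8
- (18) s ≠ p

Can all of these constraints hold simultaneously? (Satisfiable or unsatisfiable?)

Satisfiable

Try p = 3, q = 6, r = 5, s = 1.
Check constraint 3: r - q = -1; constraint 5: r - p = 2. The remaining constraints are straightforward to verify.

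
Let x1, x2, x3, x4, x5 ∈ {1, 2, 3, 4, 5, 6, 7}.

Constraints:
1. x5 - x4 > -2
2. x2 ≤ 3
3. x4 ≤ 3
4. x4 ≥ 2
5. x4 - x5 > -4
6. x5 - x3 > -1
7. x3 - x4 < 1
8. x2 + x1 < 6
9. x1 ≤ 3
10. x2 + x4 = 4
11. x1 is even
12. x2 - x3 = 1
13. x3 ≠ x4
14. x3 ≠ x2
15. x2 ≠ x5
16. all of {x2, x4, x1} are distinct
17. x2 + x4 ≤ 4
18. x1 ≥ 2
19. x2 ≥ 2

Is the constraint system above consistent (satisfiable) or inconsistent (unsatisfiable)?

Unsatisfiable

Constraints 2, 3, 4, 9, 18, and 19 confine each of x2, x4, x1 to the 2 values {2, 3}.
Constraint 16 requires all 3 of them to be distinct, but only 2 values are available — impossible by the pigeonhole principle.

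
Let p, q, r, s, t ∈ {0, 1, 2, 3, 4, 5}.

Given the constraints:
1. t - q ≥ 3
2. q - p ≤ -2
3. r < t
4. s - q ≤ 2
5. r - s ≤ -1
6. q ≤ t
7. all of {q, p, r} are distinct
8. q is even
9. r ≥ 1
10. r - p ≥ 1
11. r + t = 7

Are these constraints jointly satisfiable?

Constraints 2, 4, 5, and 10 give s − r ≥ 1, r − p ≥ 1, p − q ≥ 2, q − s ≥ -2.
Adding all 4 inequalities: the left sides telescope to 0, and the right sides sum to 1 + 1 + 2 + (-2) = 2. So 0 ≥ 2, which is false.

Unsatisfiable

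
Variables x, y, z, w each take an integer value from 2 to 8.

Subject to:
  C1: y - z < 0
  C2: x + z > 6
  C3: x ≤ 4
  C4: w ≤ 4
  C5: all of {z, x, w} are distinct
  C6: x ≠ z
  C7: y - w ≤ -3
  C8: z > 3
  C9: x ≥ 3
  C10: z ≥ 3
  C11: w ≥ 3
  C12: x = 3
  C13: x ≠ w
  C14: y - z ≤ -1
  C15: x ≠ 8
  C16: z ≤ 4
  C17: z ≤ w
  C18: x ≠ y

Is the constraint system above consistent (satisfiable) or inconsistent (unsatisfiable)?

Unsatisfiable

Constraints 3, 4, 9, 10, 11, and 16 confine each of z, x, w to the 2 values {3, 4}.
Constraint 5 requires all 3 of them to be distinct, but only 2 values are available — impossible by the pigeonhole principle.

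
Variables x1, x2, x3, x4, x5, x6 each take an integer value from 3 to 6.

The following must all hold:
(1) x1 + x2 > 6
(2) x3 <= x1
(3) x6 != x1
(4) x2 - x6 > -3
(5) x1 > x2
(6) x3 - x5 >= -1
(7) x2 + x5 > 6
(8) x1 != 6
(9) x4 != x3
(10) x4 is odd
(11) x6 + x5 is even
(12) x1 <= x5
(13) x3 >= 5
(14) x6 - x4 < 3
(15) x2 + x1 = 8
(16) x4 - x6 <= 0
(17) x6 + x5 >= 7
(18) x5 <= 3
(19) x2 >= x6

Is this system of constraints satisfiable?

From constraints 2 and 13: x1 ≥ x3 and x3 ≥ 5, so x1 ≥ 5. From constraints 12 and 18: x1 ≤ x5 and x5 ≤ 3, so x1 ≤ 3. But 3 < 5, so no value of x1 works.

Unsatisfiable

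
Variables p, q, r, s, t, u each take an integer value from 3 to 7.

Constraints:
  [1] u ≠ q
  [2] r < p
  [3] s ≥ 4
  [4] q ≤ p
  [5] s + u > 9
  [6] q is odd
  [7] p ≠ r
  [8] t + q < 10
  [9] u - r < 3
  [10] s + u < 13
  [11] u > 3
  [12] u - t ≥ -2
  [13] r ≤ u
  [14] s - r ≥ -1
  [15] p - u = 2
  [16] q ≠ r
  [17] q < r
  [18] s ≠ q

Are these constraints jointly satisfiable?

The assignment p = 7, q = 3, r = 4, s = 5, t = 6, u = 5 works:
  constraint 5 holds since s + u = 10.
  constraint 8 holds since t + q = 9.
The rest check out directly.

Satisfiable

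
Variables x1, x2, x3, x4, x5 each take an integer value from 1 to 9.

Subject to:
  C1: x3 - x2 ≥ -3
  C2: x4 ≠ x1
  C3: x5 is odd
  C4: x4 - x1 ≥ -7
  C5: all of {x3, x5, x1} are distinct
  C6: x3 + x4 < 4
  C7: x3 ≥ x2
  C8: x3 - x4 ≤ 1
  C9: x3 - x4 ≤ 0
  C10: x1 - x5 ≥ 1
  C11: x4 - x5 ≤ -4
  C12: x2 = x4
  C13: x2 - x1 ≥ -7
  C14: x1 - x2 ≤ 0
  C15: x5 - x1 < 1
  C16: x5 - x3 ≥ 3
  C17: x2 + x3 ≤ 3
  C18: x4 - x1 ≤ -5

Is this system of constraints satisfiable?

Constraints 1, 9, 10, 11, and 14 give x5 − x4 ≥ 4, x4 − x3 ≥ 0, x3 − x2 ≥ -3, x2 − x1 ≥ 0, x1 − x5 ≥ 1.
Adding all 5 inequalities: the left sides telescope to 0, and the right sides sum to 4 + 0 + (-3) + 0 + 1 = 2. So 0 ≥ 2, which is false.

Unsatisfiable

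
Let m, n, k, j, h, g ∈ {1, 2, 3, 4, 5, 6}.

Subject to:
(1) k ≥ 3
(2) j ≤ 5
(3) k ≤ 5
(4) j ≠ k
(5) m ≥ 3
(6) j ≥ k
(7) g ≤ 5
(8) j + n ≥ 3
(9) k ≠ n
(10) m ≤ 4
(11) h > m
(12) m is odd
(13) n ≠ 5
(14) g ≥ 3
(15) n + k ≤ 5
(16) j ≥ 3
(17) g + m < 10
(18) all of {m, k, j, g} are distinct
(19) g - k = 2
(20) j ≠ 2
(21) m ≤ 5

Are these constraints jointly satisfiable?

Constraints 1, 2, 3, 5, 7, 14, 16, and 21 confine each of m, k, j, g to the 3 values {3, …, 5}.
Constraint 18 requires all 4 of them to be distinct, but only 3 values are available — impossible by the pigeonhole principle.

Unsatisfiable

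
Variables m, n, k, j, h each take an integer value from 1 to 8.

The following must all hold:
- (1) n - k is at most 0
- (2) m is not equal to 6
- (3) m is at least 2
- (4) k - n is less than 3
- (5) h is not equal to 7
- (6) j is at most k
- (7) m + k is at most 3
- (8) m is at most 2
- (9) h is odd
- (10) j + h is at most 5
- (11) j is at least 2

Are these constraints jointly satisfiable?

From constraint 3: m ≥ 2. From constraints 6 and 11: k ≥ j ≥ 2. Hence m + k ≥ 4. But constraint 7 requires m + k ≤ 3, and 3 < 4. Contradiction.

Unsatisfiable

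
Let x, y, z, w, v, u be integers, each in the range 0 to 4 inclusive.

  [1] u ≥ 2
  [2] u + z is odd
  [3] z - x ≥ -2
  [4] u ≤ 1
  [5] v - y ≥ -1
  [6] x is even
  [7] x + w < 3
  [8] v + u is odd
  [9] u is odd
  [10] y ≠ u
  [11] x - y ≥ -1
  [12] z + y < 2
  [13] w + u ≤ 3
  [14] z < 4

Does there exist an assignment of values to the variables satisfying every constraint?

Unsatisfiable

From constraint 1: u ≥ 2. From constraint 4: u ≤ 1. But 1 < 2, so no value of u works.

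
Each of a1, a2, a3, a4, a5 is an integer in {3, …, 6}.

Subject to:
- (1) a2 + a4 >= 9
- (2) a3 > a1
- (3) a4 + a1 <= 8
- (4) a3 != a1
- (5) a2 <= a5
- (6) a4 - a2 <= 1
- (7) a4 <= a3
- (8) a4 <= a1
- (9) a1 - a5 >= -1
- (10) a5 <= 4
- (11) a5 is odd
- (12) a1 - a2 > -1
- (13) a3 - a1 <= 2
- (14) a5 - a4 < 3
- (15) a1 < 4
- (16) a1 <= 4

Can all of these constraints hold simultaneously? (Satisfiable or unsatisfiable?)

Unsatisfiable

From constraints 5 and 10: a2 ≤ a5 ≤ 4. From constraints 8 and 16: a4 ≤ a1 ≤ 4. Hence a2 + a4 ≤ 8. But constraint 1 requires a2 + a4 ≥ 9, and 9 > 8. Contradiction.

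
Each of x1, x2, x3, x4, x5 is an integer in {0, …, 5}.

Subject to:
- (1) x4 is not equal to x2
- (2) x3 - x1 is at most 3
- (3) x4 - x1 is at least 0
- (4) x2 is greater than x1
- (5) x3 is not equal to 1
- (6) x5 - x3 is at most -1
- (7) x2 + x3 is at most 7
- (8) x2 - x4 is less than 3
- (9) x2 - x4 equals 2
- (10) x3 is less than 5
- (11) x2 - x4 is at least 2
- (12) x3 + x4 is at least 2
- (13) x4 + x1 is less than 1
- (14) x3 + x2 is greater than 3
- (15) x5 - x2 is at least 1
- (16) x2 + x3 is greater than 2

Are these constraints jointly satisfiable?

Constraints 2, 3, 6, 11, and 15 give x4 − x1 ≥ 0, x1 − x3 ≥ -3, x3 − x5 ≥ 1, x5 − x2 ≥ 1, x2 − x4 ≥ 2.
Adding all 5 inequalities: the left sides telescope to 0, and the right sides sum to 0 + (-3) + 1 + 1 + 2 = 1. So 0 ≥ 1, which is false.

Unsatisfiable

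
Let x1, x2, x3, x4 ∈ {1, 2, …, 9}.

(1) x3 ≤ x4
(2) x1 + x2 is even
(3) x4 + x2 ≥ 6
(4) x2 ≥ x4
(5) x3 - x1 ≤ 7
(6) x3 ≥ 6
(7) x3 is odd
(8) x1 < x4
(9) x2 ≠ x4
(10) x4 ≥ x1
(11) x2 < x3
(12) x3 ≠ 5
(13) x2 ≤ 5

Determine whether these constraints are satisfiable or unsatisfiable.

Unsatisfiable

From constraints 1 and 6: x4 ≥ x3 and x3 ≥ 6, so x4 ≥ 6. From constraints 4 and 13: x4 ≤ x2 and x2 ≤ 5, so x4 ≤ 5. But 5 < 6, so no value of x4 works.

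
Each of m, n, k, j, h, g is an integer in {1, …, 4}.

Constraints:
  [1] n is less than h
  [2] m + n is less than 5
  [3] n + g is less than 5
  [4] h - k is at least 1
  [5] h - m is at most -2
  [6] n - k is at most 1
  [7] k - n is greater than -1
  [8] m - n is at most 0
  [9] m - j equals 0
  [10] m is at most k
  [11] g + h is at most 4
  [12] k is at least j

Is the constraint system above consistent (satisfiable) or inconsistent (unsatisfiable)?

Unsatisfiable

Constraints 4, 5, 6, and 8 give m − h ≥ 2, h − k ≥ 1, k − n ≥ -1, n − m ≥ 0.
Adding all 4 inequalities: the left sides telescope to 0, and the right sides sum to 2 + 1 + (-1) + 0 = 2. So 0 ≥ 2, which is false.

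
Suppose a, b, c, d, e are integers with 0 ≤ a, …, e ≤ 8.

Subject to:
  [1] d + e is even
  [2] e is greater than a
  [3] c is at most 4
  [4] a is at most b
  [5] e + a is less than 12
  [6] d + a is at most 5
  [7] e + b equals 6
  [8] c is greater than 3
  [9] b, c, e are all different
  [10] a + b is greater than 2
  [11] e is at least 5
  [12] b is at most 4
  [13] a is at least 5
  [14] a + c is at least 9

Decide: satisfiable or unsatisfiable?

Unsatisfiable

From constraints 4 and 12: a ≤ b ≤ 4. From constraint 3: c ≤ 4. Hence a + c ≤ 8. But constraint 14 requires a + c ≥ 9, and 9 > 8. Contradiction.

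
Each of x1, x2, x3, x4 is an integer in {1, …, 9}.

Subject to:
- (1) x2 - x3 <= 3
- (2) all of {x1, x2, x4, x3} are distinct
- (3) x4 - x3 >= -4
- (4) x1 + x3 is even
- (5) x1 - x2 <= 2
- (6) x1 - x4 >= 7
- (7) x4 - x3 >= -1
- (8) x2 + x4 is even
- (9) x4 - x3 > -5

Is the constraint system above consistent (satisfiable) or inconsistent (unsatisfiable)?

Constraints 1, 5, 6, and 7 give x1 − x4 ≥ 7, x4 − x3 ≥ -1, x3 − x2 ≥ -3, x2 − x1 ≥ -2.
Adding all 4 inequalities: the left sides telescope to 0, and the right sides sum to 7 + (-1) + (-3) + (-2) = 1. So 0 ≥ 1, which is false.

Unsatisfiable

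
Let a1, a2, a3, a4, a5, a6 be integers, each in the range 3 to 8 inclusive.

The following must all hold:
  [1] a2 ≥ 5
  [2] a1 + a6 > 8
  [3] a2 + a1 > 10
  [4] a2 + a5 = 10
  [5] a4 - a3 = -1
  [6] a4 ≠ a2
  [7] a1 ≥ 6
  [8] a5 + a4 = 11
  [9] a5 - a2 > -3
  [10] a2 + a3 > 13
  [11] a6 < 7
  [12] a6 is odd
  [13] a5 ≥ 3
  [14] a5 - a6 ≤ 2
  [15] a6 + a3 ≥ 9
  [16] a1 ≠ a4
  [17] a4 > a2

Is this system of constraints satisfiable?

The assignment a1 = 6, a2 = 6, a3 = 8, a4 = 7, a5 = 4, a6 = 3 works:
  constraint 2 holds since a1 + a6 = 9.
  constraint 3 holds since a2 + a1 = 12.
The rest check out directly.

Satisfiable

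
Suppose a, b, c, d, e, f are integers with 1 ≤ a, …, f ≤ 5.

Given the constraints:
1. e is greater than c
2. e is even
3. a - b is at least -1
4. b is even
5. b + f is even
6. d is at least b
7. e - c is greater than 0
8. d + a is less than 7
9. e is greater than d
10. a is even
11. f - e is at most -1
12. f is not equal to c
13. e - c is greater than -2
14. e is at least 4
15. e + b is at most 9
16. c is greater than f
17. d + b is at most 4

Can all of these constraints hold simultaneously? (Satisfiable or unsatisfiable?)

Setting (a, b, c, d, e, f) = (2, 2, 3, 2, 4, 2) satisfies everything: constraint 3: a - b = 0; constraint 7: e - c = 1; constraint 8: d + a = 4, and the others follow.

Satisfiable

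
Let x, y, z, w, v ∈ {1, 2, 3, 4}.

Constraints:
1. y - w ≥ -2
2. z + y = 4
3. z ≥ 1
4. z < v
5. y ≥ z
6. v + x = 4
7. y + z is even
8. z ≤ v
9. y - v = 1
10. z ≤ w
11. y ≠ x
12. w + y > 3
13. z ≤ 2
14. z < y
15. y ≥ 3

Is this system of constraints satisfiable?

The assignment x = 2, y = 3, z = 1, w = 2, v = 2 works:
  constraint 1 holds since y - w = 1.
  constraint 2 holds since z + y = 4.
  constraint 6 holds since v + x = 4.
The rest check out directly.

Satisfiable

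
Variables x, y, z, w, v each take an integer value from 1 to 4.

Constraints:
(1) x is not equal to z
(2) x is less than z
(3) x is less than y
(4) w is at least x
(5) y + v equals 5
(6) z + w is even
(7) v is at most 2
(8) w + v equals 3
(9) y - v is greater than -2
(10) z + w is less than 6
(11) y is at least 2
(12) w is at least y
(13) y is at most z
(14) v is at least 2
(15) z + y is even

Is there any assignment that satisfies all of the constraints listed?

Unsatisfiable

From constraints 11 and 12: w ≥ y ≥ 2. From constraint 14: v ≥ 2. Hence w + v ≥ 4. But constraint 8 requires w + v = 3, and 3 < 4. Contradiction.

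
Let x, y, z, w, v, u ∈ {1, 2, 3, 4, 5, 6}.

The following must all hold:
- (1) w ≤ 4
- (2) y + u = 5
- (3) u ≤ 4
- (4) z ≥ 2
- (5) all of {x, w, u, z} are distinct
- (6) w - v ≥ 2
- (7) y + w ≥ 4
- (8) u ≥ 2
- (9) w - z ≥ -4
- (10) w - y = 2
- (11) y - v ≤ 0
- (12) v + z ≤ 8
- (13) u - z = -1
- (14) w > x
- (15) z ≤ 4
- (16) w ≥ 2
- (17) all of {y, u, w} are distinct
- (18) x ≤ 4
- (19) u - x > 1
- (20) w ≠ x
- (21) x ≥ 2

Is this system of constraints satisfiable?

Constraints 1, 3, 4, 8, 15, 16, 18, and 21 confine each of x, w, u, z to the 3 values {2, …, 4}.
Constraint 5 requires all 4 of them to be distinct, but only 3 values are available — impossible by the pigeonhole principle.

Unsatisfiable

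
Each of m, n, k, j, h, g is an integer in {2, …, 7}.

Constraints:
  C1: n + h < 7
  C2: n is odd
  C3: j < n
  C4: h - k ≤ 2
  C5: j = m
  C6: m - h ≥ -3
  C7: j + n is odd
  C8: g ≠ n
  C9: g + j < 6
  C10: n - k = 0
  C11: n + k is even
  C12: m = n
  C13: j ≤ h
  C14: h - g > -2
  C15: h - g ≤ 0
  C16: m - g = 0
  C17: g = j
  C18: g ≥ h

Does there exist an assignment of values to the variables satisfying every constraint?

Unsatisfiable

From constraints 5, 12, and 17, g = j = m = n, so g = n. But constraint 8 says g ≠ n. Contradiction.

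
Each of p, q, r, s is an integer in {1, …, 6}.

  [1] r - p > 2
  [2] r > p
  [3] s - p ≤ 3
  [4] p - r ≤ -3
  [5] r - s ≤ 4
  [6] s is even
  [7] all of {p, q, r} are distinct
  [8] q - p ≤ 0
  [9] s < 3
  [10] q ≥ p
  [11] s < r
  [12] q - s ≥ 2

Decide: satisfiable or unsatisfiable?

Unsatisfiable

Constraints 4, 5, 8, and 12 give r − p ≥ 3, p − q ≥ 0, q − s ≥ 2, s − r ≥ -4.
Adding all 4 inequalities: the left sides telescope to 0, and the right sides sum to 3 + 0 + 2 + (-4) = 1. So 0 ≥ 1, which is false.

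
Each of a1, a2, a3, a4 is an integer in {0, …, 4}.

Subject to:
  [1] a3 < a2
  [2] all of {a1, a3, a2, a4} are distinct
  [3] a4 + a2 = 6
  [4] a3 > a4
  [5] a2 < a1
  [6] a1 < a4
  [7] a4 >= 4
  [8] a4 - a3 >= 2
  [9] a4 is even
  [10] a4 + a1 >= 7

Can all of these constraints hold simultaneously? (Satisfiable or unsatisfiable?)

Unsatisfiable

Constraints 1, 4, 5, and 6 give a2 < a1, a1 < a4, a4 < a3, a3 < a2. Chaining: a2 < a1 < a4 < a3 < a2, which forces a2 < a2 — impossible.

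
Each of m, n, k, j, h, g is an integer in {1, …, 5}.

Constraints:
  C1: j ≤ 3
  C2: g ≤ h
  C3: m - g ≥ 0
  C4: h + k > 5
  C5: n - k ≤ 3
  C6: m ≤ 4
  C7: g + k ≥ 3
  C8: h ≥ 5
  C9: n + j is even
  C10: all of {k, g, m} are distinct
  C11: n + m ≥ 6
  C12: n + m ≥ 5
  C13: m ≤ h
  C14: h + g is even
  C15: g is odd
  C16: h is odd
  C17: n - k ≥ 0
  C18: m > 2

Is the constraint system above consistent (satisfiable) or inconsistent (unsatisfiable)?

The assignment m = 3, n = 5, k = 2, j = 3, h = 5, g = 1 works:
  constraint 3 holds since m - g = 2.
  constraint 4 holds since h + k = 7.
The rest check out directly.

Satisfiable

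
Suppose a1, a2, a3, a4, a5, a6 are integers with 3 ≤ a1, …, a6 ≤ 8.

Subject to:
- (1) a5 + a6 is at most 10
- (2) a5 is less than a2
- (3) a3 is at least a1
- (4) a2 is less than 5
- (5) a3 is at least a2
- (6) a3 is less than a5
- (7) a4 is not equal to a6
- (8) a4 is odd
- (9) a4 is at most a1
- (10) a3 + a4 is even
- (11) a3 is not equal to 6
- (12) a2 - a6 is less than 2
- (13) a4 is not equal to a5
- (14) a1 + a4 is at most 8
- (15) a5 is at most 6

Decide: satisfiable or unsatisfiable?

Unsatisfiable

Constraints 2, 5, and 6 give a3 < a5, a5 < a2, a2 ≤ a3. Chaining: a3 < a5 < a2 ≤ a3, which forces a3 < a3 — impossible.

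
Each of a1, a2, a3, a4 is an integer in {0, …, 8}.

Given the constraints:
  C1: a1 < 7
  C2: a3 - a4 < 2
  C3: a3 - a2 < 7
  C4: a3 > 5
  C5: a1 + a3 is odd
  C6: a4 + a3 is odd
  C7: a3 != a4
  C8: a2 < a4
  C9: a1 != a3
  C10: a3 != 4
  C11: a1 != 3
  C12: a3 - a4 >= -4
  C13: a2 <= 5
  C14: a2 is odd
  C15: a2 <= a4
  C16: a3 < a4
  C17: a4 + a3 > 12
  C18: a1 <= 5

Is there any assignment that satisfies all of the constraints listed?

Satisfiable

One satisfying assignment is a1 = 0, a2 = 3, a3 = 7, a4 = 8.
For the less obvious constraints — constraint 2: a3 - a4 = -1; constraint 3: a3 - a2 = 4 — and the others hold by inspection.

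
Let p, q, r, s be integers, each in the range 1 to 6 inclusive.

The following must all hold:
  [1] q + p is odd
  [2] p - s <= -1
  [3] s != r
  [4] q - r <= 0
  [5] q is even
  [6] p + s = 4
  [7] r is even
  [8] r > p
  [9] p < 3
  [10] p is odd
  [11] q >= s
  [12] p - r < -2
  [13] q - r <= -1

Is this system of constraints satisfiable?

Satisfiable

Setting (p, q, r, s) = (1, 4, 6, 3) satisfies everything: constraint 2: p - s = -2; constraint 4: q - r = -2; constraint 6: p + s = 4, and the others follow.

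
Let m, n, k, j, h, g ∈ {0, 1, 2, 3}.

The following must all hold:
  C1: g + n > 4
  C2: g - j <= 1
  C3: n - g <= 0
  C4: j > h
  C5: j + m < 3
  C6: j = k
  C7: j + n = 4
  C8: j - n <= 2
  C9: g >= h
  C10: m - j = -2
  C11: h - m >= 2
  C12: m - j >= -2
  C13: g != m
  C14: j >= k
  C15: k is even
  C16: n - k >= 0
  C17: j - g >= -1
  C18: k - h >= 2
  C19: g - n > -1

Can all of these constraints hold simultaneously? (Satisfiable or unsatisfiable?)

Constraints 2, 3, 11, 12, 16, and 18 give m − j ≥ -2, j − g ≥ -1, g − n ≥ 0, n − k ≥ 0, k − h ≥ 2, h − m ≥ 2.
Adding all 6 inequalities: the left sides telescope to 0, and the right sides sum to (-2) + (-1) + 0 + 0 + 2 + 2 = 1. So 0 ≥ 1, which is false.

Unsatisfiable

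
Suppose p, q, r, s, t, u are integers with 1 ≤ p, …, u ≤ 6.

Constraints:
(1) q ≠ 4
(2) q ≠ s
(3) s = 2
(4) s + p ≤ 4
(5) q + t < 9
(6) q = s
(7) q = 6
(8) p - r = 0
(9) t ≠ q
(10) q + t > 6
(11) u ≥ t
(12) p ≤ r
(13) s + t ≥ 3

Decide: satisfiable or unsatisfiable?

Unsatisfiable

Constraint 7 fixes q = 6 and constraint 3 fixes s = 2, but constraint 6 requires q = s. Since 6 ≠ 2, contradiction.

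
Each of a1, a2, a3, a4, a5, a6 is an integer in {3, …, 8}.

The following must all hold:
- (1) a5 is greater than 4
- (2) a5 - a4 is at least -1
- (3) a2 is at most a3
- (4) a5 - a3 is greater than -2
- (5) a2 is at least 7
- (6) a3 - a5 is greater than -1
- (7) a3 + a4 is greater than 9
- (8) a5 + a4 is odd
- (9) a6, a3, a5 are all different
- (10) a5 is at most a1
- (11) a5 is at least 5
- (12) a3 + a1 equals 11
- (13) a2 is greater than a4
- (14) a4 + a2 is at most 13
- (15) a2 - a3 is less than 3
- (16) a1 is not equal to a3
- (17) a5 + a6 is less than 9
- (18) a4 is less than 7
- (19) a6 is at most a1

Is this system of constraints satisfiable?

From constraints 3 and 5: a3 ≥ a2 ≥ 7. From constraints 10 and 11: a1 ≥ a5 ≥ 5. Hence a3 + a1 ≥ 12. But constraint 12 requires a3 + a1 = 11, and 11 < 12. Contradiction.

Unsatisfiable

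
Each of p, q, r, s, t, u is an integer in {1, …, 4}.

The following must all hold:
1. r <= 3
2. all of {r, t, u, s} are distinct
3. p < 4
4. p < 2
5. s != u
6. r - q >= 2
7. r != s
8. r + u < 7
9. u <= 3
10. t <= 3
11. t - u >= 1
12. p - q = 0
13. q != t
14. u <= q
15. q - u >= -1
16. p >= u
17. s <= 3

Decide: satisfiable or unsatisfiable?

Unsatisfiable

Constraints 1, 9, 10, and 17 confine each of r, t, u, s to the 3 values {1, …, 3} (the domain already gives each ≥ 1).
Constraint 2 requires all 4 of them to be distinct, but only 3 values are available — impossible by the pigeonhole principle.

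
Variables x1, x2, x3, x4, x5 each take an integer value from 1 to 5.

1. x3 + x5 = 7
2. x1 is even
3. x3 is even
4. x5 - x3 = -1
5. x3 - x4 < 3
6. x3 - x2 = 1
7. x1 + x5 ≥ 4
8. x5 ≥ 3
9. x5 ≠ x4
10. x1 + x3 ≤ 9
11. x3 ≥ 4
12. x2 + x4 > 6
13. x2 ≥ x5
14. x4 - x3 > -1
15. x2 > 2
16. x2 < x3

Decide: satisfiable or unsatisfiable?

Satisfiable

Take x1 = 4, x2 = 3, x3 = 4, x4 = 4, x5 = 3. Then constraint 1: x3 + x5 = 7; constraint 4: x5 - x3 = -1, and every other listed constraint is also met.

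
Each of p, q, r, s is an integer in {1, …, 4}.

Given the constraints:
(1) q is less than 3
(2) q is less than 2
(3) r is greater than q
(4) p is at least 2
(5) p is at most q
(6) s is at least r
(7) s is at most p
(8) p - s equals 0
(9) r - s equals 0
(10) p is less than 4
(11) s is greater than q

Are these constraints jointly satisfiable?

Constraints 3, 5, 6, and 7 give r ≤ s, s ≤ p, p ≤ q, q < r. Chaining: r ≤ s ≤ p ≤ q < r, which forces r < r — impossible.

Unsatisfiable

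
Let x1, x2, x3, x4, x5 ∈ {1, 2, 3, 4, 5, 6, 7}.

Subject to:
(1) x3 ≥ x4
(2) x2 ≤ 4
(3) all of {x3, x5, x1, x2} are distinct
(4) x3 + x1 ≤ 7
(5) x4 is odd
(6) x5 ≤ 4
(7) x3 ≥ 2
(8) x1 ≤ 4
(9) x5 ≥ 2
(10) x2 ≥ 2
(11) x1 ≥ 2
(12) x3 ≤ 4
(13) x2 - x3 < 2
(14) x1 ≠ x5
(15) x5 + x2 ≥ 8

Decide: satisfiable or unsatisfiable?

Constraints 2, 6, 7, 8, 9, 10, 11, and 12 confine each of x3, x5, x1, x2 to the 3 values {2, …, 4}.
Constraint 3 requires all 4 of them to be distinct, but only 3 values are available — impossible by the pigeonhole principle.

Unsatisfiable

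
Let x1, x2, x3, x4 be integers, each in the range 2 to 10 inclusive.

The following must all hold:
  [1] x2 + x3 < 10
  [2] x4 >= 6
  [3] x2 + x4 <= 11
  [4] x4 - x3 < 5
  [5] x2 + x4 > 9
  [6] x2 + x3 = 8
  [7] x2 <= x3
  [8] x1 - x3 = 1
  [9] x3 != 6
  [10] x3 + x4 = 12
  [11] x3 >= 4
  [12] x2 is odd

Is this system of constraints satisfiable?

Try x1 = 6, x2 = 3, x3 = 5, x4 = 7.
Check constraint 1: x2 + x3 = 8; constraint 3: x2 + x4 = 10. The remaining constraints are straightforward to verify.

Satisfiable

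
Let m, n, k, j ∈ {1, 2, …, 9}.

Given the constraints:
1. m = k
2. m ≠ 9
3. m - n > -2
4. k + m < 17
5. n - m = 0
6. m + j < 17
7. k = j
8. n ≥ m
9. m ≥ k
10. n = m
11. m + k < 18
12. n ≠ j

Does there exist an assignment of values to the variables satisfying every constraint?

From constraints 1, 7, and 10, n = m = k = j, so n = j. But constraint 12 says n ≠ j. Contradiction.

Unsatisfiable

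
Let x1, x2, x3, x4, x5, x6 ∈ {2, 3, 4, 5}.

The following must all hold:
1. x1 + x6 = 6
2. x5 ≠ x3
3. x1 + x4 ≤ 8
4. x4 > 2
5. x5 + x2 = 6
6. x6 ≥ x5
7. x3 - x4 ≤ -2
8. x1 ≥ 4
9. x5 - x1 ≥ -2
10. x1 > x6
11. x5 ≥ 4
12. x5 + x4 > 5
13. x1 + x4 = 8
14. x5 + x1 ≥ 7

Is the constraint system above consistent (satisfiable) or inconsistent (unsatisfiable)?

From constraint 8: x1 ≥ 4. From constraints 6 and 11: x6 ≥ x5 ≥ 4. Hence x1 + x6 ≥ 8. But constraint 1 requires x1 + x6 = 6, and 6 < 8. Contradiction.

Unsatisfiable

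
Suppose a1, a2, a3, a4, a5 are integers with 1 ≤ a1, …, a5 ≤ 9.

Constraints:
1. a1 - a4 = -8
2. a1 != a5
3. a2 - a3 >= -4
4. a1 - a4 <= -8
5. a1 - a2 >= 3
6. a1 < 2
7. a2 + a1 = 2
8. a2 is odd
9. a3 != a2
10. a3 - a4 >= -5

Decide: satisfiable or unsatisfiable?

Constraints 3, 4, 5, and 10 give a1 − a2 ≥ 3, a2 − a3 ≥ -4, a3 − a4 ≥ -5, a4 − a1 ≥ 8.
Adding all 4 inequalities: the left sides telescope to 0, and the right sides sum to 3 + (-4) + (-5) + 8 = 2. So 0 ≥ 2, which is false.

Unsatisfiable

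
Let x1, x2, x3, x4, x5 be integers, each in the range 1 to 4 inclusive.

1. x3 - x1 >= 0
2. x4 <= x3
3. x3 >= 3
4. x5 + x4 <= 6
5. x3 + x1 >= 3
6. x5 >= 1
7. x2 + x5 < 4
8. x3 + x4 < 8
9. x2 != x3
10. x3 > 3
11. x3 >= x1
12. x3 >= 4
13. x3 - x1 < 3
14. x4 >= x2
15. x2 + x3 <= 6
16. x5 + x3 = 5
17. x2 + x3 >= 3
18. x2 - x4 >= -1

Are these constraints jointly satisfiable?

Satisfiable

Setting (x1, x2, x3, x4, x5) = (2, 2, 4, 2, 1) satisfies everything: constraint 1: x3 - x1 = 2; constraint 4: x5 + x4 = 3, and the others follow.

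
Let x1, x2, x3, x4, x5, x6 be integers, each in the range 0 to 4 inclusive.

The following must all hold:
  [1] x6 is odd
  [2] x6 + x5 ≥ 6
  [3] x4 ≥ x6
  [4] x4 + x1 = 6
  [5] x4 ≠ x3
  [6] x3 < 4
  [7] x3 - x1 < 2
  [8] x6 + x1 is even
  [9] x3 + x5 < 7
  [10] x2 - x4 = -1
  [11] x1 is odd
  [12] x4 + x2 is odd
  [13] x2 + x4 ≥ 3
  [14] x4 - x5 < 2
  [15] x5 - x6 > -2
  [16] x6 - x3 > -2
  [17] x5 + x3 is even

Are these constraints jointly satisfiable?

Try x1 = 3, x2 = 2, x3 = 2, x4 = 3, x5 = 4, x6 = 3.
Check constraint 2: x6 + x5 = 7; constraint 4: x4 + x1 = 6. The remaining constraints are straightforward to verify.

Satisfiable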